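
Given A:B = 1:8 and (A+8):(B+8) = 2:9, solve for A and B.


Let A = 1k, B = 8k.
(1k + 8) / (8k + 8) = 2/9
Cross-multiply: 9(1k + 8) = 2(8k + 8)
9k + 72 = 16k + 16
9k - 16k = 16 - 72
-7k = -56
k = -56/-7 = 8
A = 1×8 = 8, B = 8×8 = 64
= A = 8, B = 64

A = 8, B = 64


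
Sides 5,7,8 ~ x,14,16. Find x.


Scale factor = 14/7 = 2
Missing side = 5 × 2
= 10.0

10.0


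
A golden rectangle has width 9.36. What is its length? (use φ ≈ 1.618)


φ = (1 + √5) / 2 ≈ 1.618
Length = width × φ = 9.36 × 1.618 = 15.14448
≈ 15.14

15.14


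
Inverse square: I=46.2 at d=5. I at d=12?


I₁d₁² = I₂d₂²
I₂ = I₁ × (d₁/d₂)²
= 46.2 × (5/12)²
= 46.2 × 25/144
= 1155/144
≈ 8.0208

8.0208


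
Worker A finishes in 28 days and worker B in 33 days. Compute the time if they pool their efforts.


Rate of A = 1/28 per day
Rate of B = 1/33 per day
Combined rate = 1/28 + 1/33 = 61/924 ≈ 0.0660 per day
Days = 1 / combined rate = 924/61
≈ 15.15 days

15.15 days


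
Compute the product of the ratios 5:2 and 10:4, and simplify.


Compound ratio = (5×10) : (2×4)
= 50:8
GCD = 2
= 25:4

25:4


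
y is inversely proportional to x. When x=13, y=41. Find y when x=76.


Inverse proportion: x × y = constant
k = 13 × 41 = 533
y₂ = k / 76 = 533 / 76
= 7.01

7.01


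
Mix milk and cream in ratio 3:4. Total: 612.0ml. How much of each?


Total parts = 3 + 4 = 7
milk: 612.0 × 3/7 = 262.3ml
cream: 612.0 × 4/7 = 349.7ml
= 262.3ml and 349.7ml

262.3ml and 349.7ml


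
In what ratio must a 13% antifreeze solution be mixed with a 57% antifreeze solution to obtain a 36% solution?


Let x parts of 13% mix with y parts of 57%.
13x + 57y = 36(x + y)
13x + 57y = 36x + 36y
x(13 - 36) = y(36 - 57)
x/y = (57 - 36)/(36 - 13) = 21/23
Simplify: 21:23
= 21:23

21:23


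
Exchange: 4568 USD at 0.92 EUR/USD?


Amount × rate = 4568 × 0.92
= 4202.56 EUR

4202.56 EUR


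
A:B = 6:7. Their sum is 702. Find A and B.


Let A = 6k, B = 7k.
6k + 7k = 702
13k = 702 → k = 702/13 = 54
A = 6×54 = 324, B = 7×54 = 378
= A = 324, B = 378

A = 324, B = 378


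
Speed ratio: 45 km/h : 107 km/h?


Ratio = 45:107
GCD = 1
Simplified = 45:107
Time ratio (same distance) = 107:45
Speed ratio = 45:107

45:107


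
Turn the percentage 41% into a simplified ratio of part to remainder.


41% means 41 parts out of 100; remainder = 59
Part : remainder = 41:59
GCD = 1
= 41:59

41:59


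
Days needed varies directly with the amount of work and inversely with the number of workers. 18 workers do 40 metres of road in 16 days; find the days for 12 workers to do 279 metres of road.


Days ∝ work / workers, so d₂ = d₁ × (m₁/m₂) × (w₂/w₁)
Workers factor (inverse): 18/12 = 1.5000
Work factor (direct): 279/40 = 6.9750
d₂ = 16 × 18/12 × 279/40 = (16 × 18 × 279) / (12 × 40) = 80352/480
= 167.40 days

167.40 days


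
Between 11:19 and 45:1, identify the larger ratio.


11/19 = 0.5789
45/1 = 45.0000
0.5789 < 45.0000, so 11:19 is less
= 45:1

45:1


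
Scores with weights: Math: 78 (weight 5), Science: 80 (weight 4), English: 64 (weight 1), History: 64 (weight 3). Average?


Numerator = 78×5 + 80×4 + 64×1 + 64×3
= 390 + 320 + 64 + 192
= 966
Total weight = 13
Weighted avg = 966/13
= 74.31

74.31


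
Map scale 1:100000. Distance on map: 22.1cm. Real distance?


Real distance = map distance × scale
= 22.1cm × 100000
= 2210000 cm = 22100.0 m
= 22.100 km

22.100 km


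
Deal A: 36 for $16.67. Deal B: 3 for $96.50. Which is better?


Deal A: $16.67/36 = $0.4631/unit
Deal B: $96.50/3 = $32.1667/unit
A is cheaper per unit
= Deal A

Deal A


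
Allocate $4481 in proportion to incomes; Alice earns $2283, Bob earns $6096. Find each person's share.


Total income = 2283 + 6096 = $8379
Alice: $4481 × 2283/8379 = $1220.92
Bob: $4481 × 6096/8379 = $3260.08
= Alice: $1220.92, Bob: $3260.08

Alice: $1220.92, Bob: $3260.08


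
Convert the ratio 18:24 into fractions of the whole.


Total parts = 18 + 24 = 42
First part: 18/42 = 3/7
Second part: 24/42 = 4/7
= 3/7 and 4/7

3/7 and 4/7


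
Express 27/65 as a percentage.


Percentage = (part / whole) × 100
= (27 / 65) × 100
≈ 41.54%

41.54%


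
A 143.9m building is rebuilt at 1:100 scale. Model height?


Model size = real / scale
= 143.9 / 100
= 1.4390 m

1.4390 m


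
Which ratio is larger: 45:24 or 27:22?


45/24 = 1.8750
27/22 = 1.2273
1.8750 > 1.2273, so 45:24 is greater
= 45:24

45:24


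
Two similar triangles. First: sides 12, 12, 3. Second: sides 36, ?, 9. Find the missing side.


Scale factor = 36/12 = 3
Missing side = 12 × 3
= 36.0

36.0


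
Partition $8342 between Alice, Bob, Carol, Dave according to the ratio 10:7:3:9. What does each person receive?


Total parts = 10 + 7 + 3 + 9 = 29
Alice: 8342 × 10/29 = 2876.55
Bob: 8342 × 7/29 = 2013.59
Carol: 8342 × 3/29 = 862.97
Dave: 8342 × 9/29 = 2588.90
= Alice: $2876.55, Bob: $2013.59, Carol: $862.97, Dave: $2588.90

Alice: $2876.55, Bob: $2013.59, Carol: $862.97, Dave: $2588.90


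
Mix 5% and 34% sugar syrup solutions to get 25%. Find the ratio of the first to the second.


Let x parts of 5% mix with y parts of 34%.
5x + 34y = 25(x + y)
5x + 34y = 25x + 25y
x(5 - 25) = y(25 - 34)
x/y = (34 - 25)/(25 - 5) = 9/20
Simplify: 9:20
= 9:20

9:20


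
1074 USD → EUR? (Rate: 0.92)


Amount × rate = 1074 × 0.92
= 988.08 EUR

988.08 EUR


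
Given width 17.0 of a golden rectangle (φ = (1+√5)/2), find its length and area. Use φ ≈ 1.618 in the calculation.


φ = (1 + √5) / 2 ≈ 1.618
Length = width × φ = 17.0 × 1.618 = 27.506
≈ 27.51
Area = width × length = 17.0 × 27.506 = 467.602 ≈ 467.60
= Length: 27.51, Area: 467.60

Length: 27.51, Area: 467.60


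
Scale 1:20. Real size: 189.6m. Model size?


Model size = real / scale
= 189.6 / 20
= 9.4800 m

9.4800 m


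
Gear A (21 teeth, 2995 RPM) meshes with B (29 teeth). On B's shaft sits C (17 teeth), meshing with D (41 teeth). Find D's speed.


Stage 1: RPM_B = RPM_A × t_A/t_B = 2995 × 21/29 = 62895/29 ≈ 2168.79
B and C share a shaft → RPM_C = RPM_B
Stage 2: RPM_D = RPM_C × t_C/t_D = RPM_A × (t_A×t_C)/(t_B×t_D)
Overall ratio = (21×17)/(29×41) = 357/1189
RPM_D = 2995 × 357/1189 = 1069215/1189
≈ 899.26 RPM

899.26 RPM


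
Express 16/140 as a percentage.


Percentage = (part / whole) × 100
= (16 / 140) × 100
≈ 11.43%

11.43%


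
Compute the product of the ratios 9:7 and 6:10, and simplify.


Compound ratio = (9×6) : (7×10)
= 54:70
GCD = 2
= 27:35

27:35


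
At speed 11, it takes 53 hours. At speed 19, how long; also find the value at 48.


Inverse proportion: x × y = constant
k = 11 × 53 = 583
At x=19: k/19 = 30.68
At x=48: k/48 = 12.15
= 30.68 and 12.15

30.68 and 12.15


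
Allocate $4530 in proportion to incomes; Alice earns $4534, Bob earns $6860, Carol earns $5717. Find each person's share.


Total income = 4534 + 6860 + 5717 = $17111
Alice: $4530 × 4534/17111 = $1200.34
Bob: $4530 × 6860/17111 = $1816.13
Carol: $4530 × 5717/17111 = $1513.53
= Alice: $1200.34, Bob: $1816.13, Carol: $1513.53

Alice: $1200.34, Bob: $1816.13, Carol: $1513.53


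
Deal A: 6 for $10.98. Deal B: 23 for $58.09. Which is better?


Deal A: $10.98/6 = $1.8300/unit
Deal B: $58.09/23 = $2.5257/unit
A is cheaper per unit
= Deal A

Deal A


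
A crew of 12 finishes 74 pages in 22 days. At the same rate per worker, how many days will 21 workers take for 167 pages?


Days ∝ work / workers, so d₂ = d₁ × (m₁/m₂) × (w₂/w₁)
Workers factor (inverse): 12/21 ≈ 0.5714
Work factor (direct): 167/74 ≈ 2.2568
d₂ = 22 × 12/21 × 167/74 = (22 × 12 × 167) / (21 × 74) = 44088/1554
≈ 28.37 days

28.37 days


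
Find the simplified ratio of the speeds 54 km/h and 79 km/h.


Ratio = 54:79
GCD = 1
Simplified = 54:79
Time ratio (same distance) = 79:54
Speed ratio = 54:79

54:79


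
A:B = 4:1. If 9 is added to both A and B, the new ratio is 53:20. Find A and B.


Let A = 4k, B = 1k.
(4k + 9) / (1k + 9) = 53/20
Cross-multiply: 20(4k + 9) = 53(1k + 9)
80k + 180 = 53k + 477
80k - 53k = 477 - 180
27k = 297
k = 297/27 = 11
A = 4×11 = 44, B = 1×11 = 11
= A = 44, B = 11

A = 44, B = 11


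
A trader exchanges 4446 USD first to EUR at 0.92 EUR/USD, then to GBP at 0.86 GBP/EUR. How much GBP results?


Step 1: 4446 USD × 0.92 = 4090.32 EUR
Step 2: 4090.32 EUR × 0.86 = 3517.68 GBP
Implied rate USD→GBP = 0.92 × 0.86 = 0.7912
= 3517.68 GBP

3517.68 GBP


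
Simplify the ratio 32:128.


GCD(32, 128) = 32
32/32 : 128/32
= 1:4

1:4


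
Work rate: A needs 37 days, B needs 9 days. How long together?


Rate of A = 1/37 per day
Rate of B = 1/9 per day
Combined rate = 1/37 + 1/9 = 46/333 ≈ 0.1381 per day
Days = 1 / combined rate = 333/46
≈ 7.24 days

7.24 days


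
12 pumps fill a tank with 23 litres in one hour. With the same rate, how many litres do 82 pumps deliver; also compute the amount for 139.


Direct proportion: y/x = constant
k = 23/12 ≈ 1.9167
y at x=82: k × 82 = 23 × 82 / 12 = 1886/12 ≈ 157.17
y at x=139: k × 139 = 23 × 139 / 12 = 3197/12 ≈ 266.42
= 157.17 and 266.42

157.17 and 266.42


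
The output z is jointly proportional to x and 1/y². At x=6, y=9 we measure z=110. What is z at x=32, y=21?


z = k·x/y²
Solve for k using the known point: k = z·y²/x = 110×81/6 = 8910/6 = 1485.0000
Now evaluate at x=32, y=21:
z = k × 32 / 441 = (8910 × 32) / (6 × 441) = 285120/2646
≈ 107.7551

107.7551


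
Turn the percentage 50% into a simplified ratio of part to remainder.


50% means 50 parts out of 100; remainder = 50
Part : remainder = 50:50
GCD = 50
= 1:1

1:1


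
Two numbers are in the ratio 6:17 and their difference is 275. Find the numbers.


Let A = 6k, B = 17k.
17k - 6k = 275
11k = 275 → k = 275/11 = 25
A = 6×25 = 150, B = 17×25 = 425
= A = 150, B = 425

A = 150, B = 425


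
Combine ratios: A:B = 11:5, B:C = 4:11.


Match B: multiply A:B by 4 → 44:20
Multiply B:C by 5 → 20:55
Combined: 44:20:55
GCD = 1
= 44:20:55

44:20:55


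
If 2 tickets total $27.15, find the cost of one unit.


Unit rate = total / quantity
= 27.15 / 2
= $13.58 per unit

$13.58 per unit


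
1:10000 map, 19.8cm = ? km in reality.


Real distance = map distance × scale
= 19.8cm × 10000
= 198000 cm = 1980.0 m
= 1.980 km

1.980 km


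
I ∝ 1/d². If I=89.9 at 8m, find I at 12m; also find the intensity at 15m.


I₁d₁² = I₂d₂²
I at 12m = 89.9 × (8/12)² = 89.9 × 64/144 = 5753.6/144 ≈ 39.9556
I at 15m = 89.9 × (8/15)² = 89.9 × 64/225 = 5753.6/225 ≈ 25.5716
= 39.9556 and 25.5716

39.9556 and 25.5716


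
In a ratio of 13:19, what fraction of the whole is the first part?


Total parts = 13 + 19 = 32
First part: 13/32 = 13/32
= 13/32

13/32


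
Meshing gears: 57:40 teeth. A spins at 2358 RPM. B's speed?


Gear ratio = 57:40 = 57:40
RPM_B = RPM_A × (teeth_A / teeth_B)
= 2358 × (57/40)
= 3360.2 RPM

3360.2 RPM


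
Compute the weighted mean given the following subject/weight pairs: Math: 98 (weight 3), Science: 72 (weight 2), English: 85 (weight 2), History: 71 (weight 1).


Numerator = 98×3 + 72×2 + 85×2 + 71×1
= 294 + 144 + 170 + 71
= 679
Total weight = 8
Weighted avg = 679/8
= 84.88

84.88


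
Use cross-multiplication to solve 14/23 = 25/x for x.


Cross multiply: 14 × x = 23 × 25
14x = 575
x = 575 / 14
= 41.07

41.07


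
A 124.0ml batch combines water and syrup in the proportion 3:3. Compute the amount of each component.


Total parts = 3 + 3 = 6
water: 124.0 × 3/6 = 62.0ml
syrup: 124.0 × 3/6 = 62.0ml
= 62.0ml and 62.0ml

62.0ml and 62.0ml


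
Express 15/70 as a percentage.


Percentage = (part / whole) × 100
= (15 / 70) × 100
≈ 21.43%

21.43%


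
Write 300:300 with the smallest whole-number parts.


GCD(300, 300) = 300
300/300 : 300/300
= 1:1

1:1


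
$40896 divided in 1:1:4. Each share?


Total parts = 1 + 1 + 4 = 6
Part 1: 40896 × 1/6 = 6816.00
Part 2: 40896 × 1/6 = 6816.00
Part 3: 40896 × 4/6 = 27264.00
= Part 1: $6816.00, Part 2: $6816.00, Part 3: $27264.00

Part 1: $6816.00, Part 2: $6816.00, Part 3: $27264.00


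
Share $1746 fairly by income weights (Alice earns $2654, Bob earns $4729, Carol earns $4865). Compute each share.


Total income = 2654 + 4729 + 4865 = $12248
Alice: $1746 × 2654/12248 = $378.34
Bob: $1746 × 4729/12248 = $674.14
Carol: $1746 × 4865/12248 = $693.52
= Alice: $378.34, Bob: $674.14, Carol: $693.52

Alice: $378.34, Bob: $674.14, Carol: $693.52


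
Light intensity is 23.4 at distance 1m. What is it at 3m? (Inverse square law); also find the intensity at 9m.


I₁d₁² = I₂d₂²
I at 3m = 23.4 × (1/3)² = 23.4 × 1/9 = 23.4/9 = 2.6000
I at 9m = 23.4 × (1/9)² = 23.4 × 1/81 = 23.4/81 ≈ 0.2889
= 2.6000 and 0.2889

2.6000 and 0.2889


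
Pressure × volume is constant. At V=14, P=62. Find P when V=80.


Inverse proportion: x × y = constant
k = 14 × 62 = 868
y₂ = k / 80 = 868 / 80
= 10.85

10.85


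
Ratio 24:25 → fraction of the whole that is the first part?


Total parts = 24 + 25 = 49
First part: 24/49 = 24/49
= 24/49

24/49


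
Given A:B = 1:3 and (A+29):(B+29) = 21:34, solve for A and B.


Let A = 1k, B = 3k.
(1k + 29) / (3k + 29) = 21/34
Cross-multiply: 34(1k + 29) = 21(3k + 29)
34k + 986 = 63k + 609
34k - 63k = 609 - 986
-29k = -377
k = -377/-29 = 13
A = 1×13 = 13, B = 3×13 = 39
= A = 13, B = 39

A = 13, B = 39


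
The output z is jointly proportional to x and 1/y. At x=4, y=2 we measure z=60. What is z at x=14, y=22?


z = k·x/y
Solve for k using the known point: k = z·y/x = 60×2/4 = 120/4 = 30.0000
Now evaluate at x=14, y=22:
z = k × 14 / 22 = (120 × 14) / (4 × 22) = 1680/88
≈ 19.0909

19.0909


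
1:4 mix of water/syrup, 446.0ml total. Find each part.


Total parts = 1 + 4 = 5
water: 446.0 × 1/5 = 89.2ml
syrup: 446.0 × 4/5 = 356.8ml
= 89.2ml and 356.8ml

89.2ml and 356.8ml


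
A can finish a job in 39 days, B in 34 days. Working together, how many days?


Rate of A = 1/39 per day
Rate of B = 1/34 per day
Combined rate = 1/39 + 1/34 = 73/1326 ≈ 0.0551 per day
Days = 1 / combined rate = 1326/73
≈ 18.16 days

18.16 days


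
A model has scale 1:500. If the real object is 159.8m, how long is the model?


Model size = real / scale
= 159.8 / 500
= 0.3196 m

0.3196 m


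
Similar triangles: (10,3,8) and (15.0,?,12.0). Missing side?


Scale factor = 15.0/10 = 1.5
Missing side = 3 × 1.5
= 4.5

4.5


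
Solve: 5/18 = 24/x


Cross multiply: 5 × x = 18 × 24
5x = 432
x = 432 / 5
= 86.40

86.40


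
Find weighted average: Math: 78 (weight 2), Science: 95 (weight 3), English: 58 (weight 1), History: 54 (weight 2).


Numerator = 78×2 + 95×3 + 58×1 + 54×2
= 156 + 285 + 58 + 108
= 607
Total weight = 8
Weighted avg = 607/8
= 75.88

75.88


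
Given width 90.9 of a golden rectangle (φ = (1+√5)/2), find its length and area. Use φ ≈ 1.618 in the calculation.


φ = (1 + √5) / 2 ≈ 1.618
Length = width × φ = 90.9 × 1.618 = 147.0762
≈ 147.08
Area = width × length = 90.9 × 147.0762 = 13369.22658 ≈ 13369.23
= Length: 147.08, Area: 13369.23

Length: 147.08, Area: 13369.23


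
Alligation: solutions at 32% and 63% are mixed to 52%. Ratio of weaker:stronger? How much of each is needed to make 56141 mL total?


Let x parts of 32% mix with y parts of 63%.
32x + 63y = 52(x + y)
32x + 63y = 52x + 52y
x(32 - 52) = y(52 - 63)
x/y = (63 - 52)/(52 - 32) = 11/20
Simplify: 11:20
Total parts = 31; one part = 56141/31 = 1811.00 mL
32% solution: 11×1811.00 = 19921.00 mL
63% solution: 20×1811.00 = 36220.00 mL
= ratio 11:20; 19921.00 mL and 36220.00 mL

ratio 11:20; 19921.00 mL and 36220.00 mL


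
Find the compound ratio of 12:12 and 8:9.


Compound ratio = (12×8) : (12×9)
= 96:108
GCD = 12
= 8:9

8:9


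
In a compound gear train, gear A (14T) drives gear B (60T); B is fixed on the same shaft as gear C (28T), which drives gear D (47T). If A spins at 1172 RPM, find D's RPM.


Stage 1: RPM_B = RPM_A × t_A/t_B = 1172 × 14/60 = 16408/60 ≈ 273.47
B and C share a shaft → RPM_C = RPM_B
Stage 2: RPM_D = RPM_C × t_C/t_D = RPM_A × (t_A×t_C)/(t_B×t_D)
Overall ratio = (14×28)/(60×47) = 392/2820
RPM_D = 1172 × 392/2820 = 459424/2820
≈ 162.92 RPM

162.92 RPM


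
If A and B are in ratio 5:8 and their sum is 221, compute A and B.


Let A = 5k, B = 8k.
5k + 8k = 221
13k = 221 → k = 221/13 = 17
A = 5×17 = 85, B = 8×17 = 136
= A = 85, B = 136

A = 85, B = 136


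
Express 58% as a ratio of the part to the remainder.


58% means 58 parts out of 100; remainder = 42
Part : remainder = 58:42
GCD = 2
= 29:21

29:21


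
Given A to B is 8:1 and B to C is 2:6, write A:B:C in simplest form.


Match B: multiply A:B by 2 → 16:2
Multiply B:C by 1 → 2:6
Combined: 16:2:6
GCD = 2
= 8:1:3

8:1:3


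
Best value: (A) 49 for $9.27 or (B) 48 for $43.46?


Deal A: $9.27/49 = $0.1892/unit
Deal B: $43.46/48 = $0.9054/unit
A is cheaper per unit
= Deal A

Deal A


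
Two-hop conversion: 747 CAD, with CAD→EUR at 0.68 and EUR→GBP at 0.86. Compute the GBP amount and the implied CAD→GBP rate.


Step 1: 747 CAD × 0.68 = 507.96 EUR
Step 2: 507.96 EUR × 0.86 = 436.85 GBP
Implied rate CAD→GBP = 0.68 × 0.86 = 0.5848
= 436.85 GBP; implied rate 0.5848 GBP/CAD

436.85 GBP; implied rate 0.5848 GBP/CAD


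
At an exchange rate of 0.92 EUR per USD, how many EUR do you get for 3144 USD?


Amount × rate = 3144 × 0.92
= 2892.48 EUR

2892.48 EUR


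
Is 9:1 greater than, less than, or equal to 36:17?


9/1 = 9.0000
36/17 = 2.1176
9.0000 > 2.1176, so 9:1 is greater
= greater than

greater than


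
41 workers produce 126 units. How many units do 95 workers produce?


Direct proportion: y/x = constant
k = 126/41 ≈ 3.0732
y₂ = k × 95 = 126 × 95 / 41 = 11970/41
≈ 291.95

291.95


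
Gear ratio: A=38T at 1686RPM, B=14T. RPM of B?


Gear ratio = 38:14 = 19:7
RPM_B = RPM_A × (teeth_A / teeth_B)
= 1686 × (38/14)
= 4576.3 RPM

4576.3 RPM


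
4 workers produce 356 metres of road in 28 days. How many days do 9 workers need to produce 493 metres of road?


Days ∝ work / workers, so d₂ = d₁ × (m₁/m₂) × (w₂/w₁)
Workers factor (inverse): 4/9 ≈ 0.4444
Work factor (direct): 493/356 ≈ 1.3848
d₂ = 28 × 4/9 × 493/356 = (28 × 4 × 493) / (9 × 356) = 55216/3204
≈ 17.23 days

17.23 days


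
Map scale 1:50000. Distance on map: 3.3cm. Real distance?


Real distance = map distance × scale
= 3.3cm × 50000
= 165000 cm = 1650.0 m
= 1.650 km

1.650 km


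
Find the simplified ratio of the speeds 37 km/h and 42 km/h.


Ratio = 37:42
GCD = 1
Simplified = 37:42
Time ratio (same distance) = 42:37
Speed ratio = 37:42

37:42


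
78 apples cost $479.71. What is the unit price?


Unit rate = total / quantity
= 479.71 / 78
= $6.15 per unit

$6.15 per unit


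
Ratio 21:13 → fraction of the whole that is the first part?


Total parts = 21 + 13 = 34
First part: 21/34 = 21/34
= 21/34

21/34


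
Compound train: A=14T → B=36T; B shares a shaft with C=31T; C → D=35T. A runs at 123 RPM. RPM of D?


Stage 1: RPM_B = RPM_A × t_A/t_B = 123 × 14/36 = 1722/36 ≈ 47.83
B and C share a shaft → RPM_C = RPM_B
Stage 2: RPM_D = RPM_C × t_C/t_D = RPM_A × (t_A×t_C)/(t_B×t_D)
Overall ratio = (14×31)/(36×35) = 434/1260
RPM_D = 123 × 434/1260 = 53382/1260
≈ 42.37 RPM

42.37 RPM


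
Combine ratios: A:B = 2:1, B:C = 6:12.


Match B: multiply A:B by 6 → 12:6
Multiply B:C by 1 → 6:12
Combined: 12:6:12
GCD = 6
= 2:1:2

2:1:2


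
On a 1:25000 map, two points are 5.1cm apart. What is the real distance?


Real distance = map distance × scale
= 5.1cm × 25000
= 127500 cm = 1275.0 m
= 1.275 km

1.275 km


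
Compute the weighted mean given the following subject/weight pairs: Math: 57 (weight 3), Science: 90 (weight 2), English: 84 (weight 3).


Numerator = 57×3 + 90×2 + 84×3
= 171 + 180 + 252
= 603
Total weight = 8
Weighted avg = 603/8
= 75.38

75.38


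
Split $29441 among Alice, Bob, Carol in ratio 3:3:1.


Total parts = 3 + 3 + 1 = 7
Alice: 29441 × 3/7 = 12617.57
Bob: 29441 × 3/7 = 12617.57
Carol: 29441 × 1/7 = 4205.86
= Alice: $12617.57, Bob: $12617.57, Carol: $4205.86

Alice: $12617.57, Bob: $12617.57, Carol: $4205.86


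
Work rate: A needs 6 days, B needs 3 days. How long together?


Rate of A = 1/6 per day
Rate of B = 1/3 per day
Combined rate = 1/6 + 1/3 = 9/18 = 0.5000 per day
Days = 1 / combined rate = 18/9
= 2.00 days

2.00 days


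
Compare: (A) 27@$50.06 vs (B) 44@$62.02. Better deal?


Deal A: $50.06/27 = $1.8541/unit
Deal B: $62.02/44 = $1.4095/unit
B is cheaper per unit
= Deal B

Deal B


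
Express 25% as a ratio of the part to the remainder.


25% means 25 parts out of 100; remainder = 75
Part : remainder = 25:75
GCD = 25
= 1:3

1:3


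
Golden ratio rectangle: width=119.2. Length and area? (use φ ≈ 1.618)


φ = (1 + √5) / 2 ≈ 1.618
Length = width × φ = 119.2 × 1.618 = 192.8656
≈ 192.87
Area = width × length = 119.2 × 192.8656 = 22989.57952 ≈ 22989.58
= Length: 192.87, Area: 22989.58

Length: 192.87, Area: 22989.58


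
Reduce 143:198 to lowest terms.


GCD(143, 198) = 11
143/11 : 198/11
= 13:18

13:18


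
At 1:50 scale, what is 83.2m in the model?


Model size = real / scale
= 83.2 / 50
= 1.6640 m

1.6640 m


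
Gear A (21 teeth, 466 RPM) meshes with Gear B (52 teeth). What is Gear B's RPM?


Gear ratio = 21:52 = 21:52
RPM_B = RPM_A × (teeth_A / teeth_B)
= 466 × (21/52)
= 188.2 RPM

188.2 RPM


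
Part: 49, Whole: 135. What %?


Percentage = (part / whole) × 100
= (49 / 135) × 100
≈ 36.30%

36.30%


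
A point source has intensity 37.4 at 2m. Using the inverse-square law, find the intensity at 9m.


I₁d₁² = I₂d₂²
I₂ = I₁ × (d₁/d₂)²
= 37.4 × (2/9)²
= 37.4 × 4/81
= 149.6/81
≈ 1.8469

1.8469


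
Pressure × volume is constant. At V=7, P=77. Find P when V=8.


Inverse proportion: x × y = constant
k = 7 × 77 = 539
y₂ = k / 8 = 539 / 8
= 67.38

67.38


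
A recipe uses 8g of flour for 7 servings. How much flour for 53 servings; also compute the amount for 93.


Direct proportion: y/x = constant
k = 8/7 ≈ 1.1429
y at x=53: k × 53 = 8 × 53 / 7 = 424/7 ≈ 60.57
y at x=93: k × 93 = 8 × 93 / 7 = 744/7 ≈ 106.29
= 60.57 and 106.29

60.57 and 106.29


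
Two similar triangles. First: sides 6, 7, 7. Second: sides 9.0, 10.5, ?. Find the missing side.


Scale factor = 9.0/6 = 1.5
Missing side = 7 × 1.5
= 10.5

10.5


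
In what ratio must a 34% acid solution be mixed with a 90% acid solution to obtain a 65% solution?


Let x parts of 34% mix with y parts of 90%.
34x + 90y = 65(x + y)
34x + 90y = 65x + 65y
x(34 - 65) = y(65 - 90)
x/y = (90 - 65)/(65 - 34) = 25/31
Simplify: 25:31
= 25:31

25:31


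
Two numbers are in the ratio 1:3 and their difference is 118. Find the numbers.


Let A = 1k, B = 3k.
3k - 1k = 118
2k = 118 → k = 118/2 = 59
A = 1×59 = 59, B = 3×59 = 177
= A = 59, B = 177

A = 59, B = 177


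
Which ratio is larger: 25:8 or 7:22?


25/8 = 3.1250
7/22 = 0.3182
3.1250 > 0.3182, so 25:8 is greater
= 25:8

25:8


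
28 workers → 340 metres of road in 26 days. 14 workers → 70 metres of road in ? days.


Days ∝ work / workers, so d₂ = d₁ × (m₁/m₂) × (w₂/w₁)
Workers factor (inverse): 28/14 = 2.0000
Work factor (direct): 70/340 ≈ 0.2059
d₂ = 26 × 28/14 × 70/340 = (26 × 28 × 70) / (14 × 340) = 50960/4760
≈ 10.71 days

10.71 days


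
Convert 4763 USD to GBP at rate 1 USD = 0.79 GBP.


Amount × rate = 4763 × 0.79
= 3762.77 GBP

3762.77 GBP


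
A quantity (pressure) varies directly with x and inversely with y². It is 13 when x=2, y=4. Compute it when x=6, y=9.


z = k·x/y²
Solve for k using the known point: k = z·y²/x = 13×16/2 = 208/2 = 104.0000
Now evaluate at x=6, y=9:
z = k × 6 / 81 = (208 × 6) / (2 × 81) = 1248/162
≈ 7.7037

7.7037


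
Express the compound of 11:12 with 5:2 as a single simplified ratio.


Compound ratio = (11×5) : (12×2)
= 55:24
GCD = 1
= 55:24

55:24


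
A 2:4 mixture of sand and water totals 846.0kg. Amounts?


Total parts = 2 + 4 = 6
sand: 846.0 × 2/6 = 282.0kg
water: 846.0 × 4/6 = 564.0kg
= 282.0kg and 564.0kg

282.0kg and 564.0kg


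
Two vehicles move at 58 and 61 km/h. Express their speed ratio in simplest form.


Ratio = 58:61
GCD = 1
Simplified = 58:61
Time ratio (same distance) = 61:58
Speed ratio = 58:61

58:61


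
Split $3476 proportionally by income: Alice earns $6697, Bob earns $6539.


Total income = 6697 + 6539 = $13236
Alice: $3476 × 6697/13236 = $1758.75
Bob: $3476 × 6539/13236 = $1717.25
= Alice: $1758.75, Bob: $1717.25

Alice: $1758.75, Bob: $1717.25


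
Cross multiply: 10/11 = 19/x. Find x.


Cross multiply: 10 × x = 11 × 19
10x = 209
x = 209 / 10
= 20.90

20.90


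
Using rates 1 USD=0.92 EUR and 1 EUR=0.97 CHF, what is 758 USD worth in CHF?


Step 1: 758 USD × 0.92 = 697.36 EUR
Step 2: 697.36 EUR × 0.97 = 676.44 CHF
Implied rate USD→CHF = 0.92 × 0.97 = 0.8924
= 676.44 CHF

676.44 CHF


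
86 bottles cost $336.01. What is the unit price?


Unit rate = total / quantity
= 336.01 / 86
= $3.91 per unit

$3.91 per unit


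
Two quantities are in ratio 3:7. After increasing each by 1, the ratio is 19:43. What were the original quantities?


Let A = 3k, B = 7k.
(3k + 1) / (7k + 1) = 19/43
Cross-multiply: 43(3k + 1) = 19(7k + 1)
129k + 43 = 133k + 19
129k - 133k = 19 - 43
-4k = -24
k = -24/-4 = 6
A = 3×6 = 18, B = 7×6 = 42
= A = 18, B = 42

A = 18, B = 42


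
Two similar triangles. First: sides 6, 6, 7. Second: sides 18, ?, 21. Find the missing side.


Scale factor = 18/6 = 3
Missing side = 6 × 3
= 18.0

18.0


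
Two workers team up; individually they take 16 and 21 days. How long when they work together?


Rate of A = 1/16 per day
Rate of B = 1/21 per day
Combined rate = 1/16 + 1/21 = 37/336 ≈ 0.1101 per day
Days = 1 / combined rate = 336/37
≈ 9.08 days

9.08 days


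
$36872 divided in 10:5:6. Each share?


Total parts = 10 + 5 + 6 = 21
Part 1: 36872 × 10/21 = 17558.10
Part 2: 36872 × 5/21 = 8779.05
Part 3: 36872 × 6/21 = 10534.86
= Part 1: $17558.10, Part 2: $8779.05, Part 3: $10534.86

Part 1: $17558.10, Part 2: $8779.05, Part 3: $10534.86


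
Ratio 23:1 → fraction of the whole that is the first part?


Total parts = 23 + 1 = 24
First part: 23/24 = 23/24
= 23/24

23/24


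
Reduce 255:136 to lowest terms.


GCD(255, 136) = 17
255/17 : 136/17
= 15:8

15:8


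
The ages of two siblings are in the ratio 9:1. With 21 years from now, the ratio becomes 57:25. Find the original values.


Let A = 9k, B = 1k.
(9k + 21) / (1k + 21) = 57/25
Cross-multiply: 25(9k + 21) = 57(1k + 21)
225k + 525 = 57k + 1197
225k - 57k = 1197 - 525
168k = 672
k = 672/168 = 4
A = 9×4 = 36, B = 1×4 = 4
= A = 36, B = 4

A = 36, B = 4


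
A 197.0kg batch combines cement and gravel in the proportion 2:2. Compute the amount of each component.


Total parts = 2 + 2 = 4
cement: 197.0 × 2/4 = 98.5kg
gravel: 197.0 × 2/4 = 98.5kg
= 98.5kg and 98.5kg

98.5kg and 98.5kg


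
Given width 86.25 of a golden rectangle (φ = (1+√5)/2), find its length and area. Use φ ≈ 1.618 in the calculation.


φ = (1 + √5) / 2 ≈ 1.618
Length = width × φ = 86.25 × 1.618 = 139.5525
≈ 139.55
Area = width × length = 86.25 × 139.5525 = 12036.403125 ≈ 12036.40
= Length: 139.55, Area: 12036.40

Length: 139.55, Area: 12036.40


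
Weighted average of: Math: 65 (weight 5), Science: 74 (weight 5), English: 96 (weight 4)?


Numerator = 65×5 + 74×5 + 96×4
= 325 + 370 + 384
= 1079
Total weight = 14
Weighted avg = 1079/14
= 77.07

77.07


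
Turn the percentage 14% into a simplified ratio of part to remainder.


14% means 14 parts out of 100; remainder = 86
Part : remainder = 14:86
GCD = 2
= 7:43

7:43


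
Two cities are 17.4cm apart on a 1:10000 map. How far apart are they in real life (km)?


Real distance = map distance × scale
= 17.4cm × 10000
= 174000 cm = 1740.0 m
= 1.740 km

1.740 km


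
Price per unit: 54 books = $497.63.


Unit rate = total / quantity
= 497.63 / 54
= $9.22 per unit

$9.22 per unit


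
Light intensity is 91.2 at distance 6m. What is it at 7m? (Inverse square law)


I₁d₁² = I₂d₂²
I₂ = I₁ × (d₁/d₂)²
= 91.2 × (6/7)²
= 91.2 × 36/49
= 3283.2/49
≈ 67.0041

67.0041


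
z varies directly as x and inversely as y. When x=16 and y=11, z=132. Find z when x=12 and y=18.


z = k·x/y
Solve for k using the known point: k = z·y/x = 132×11/16 = 1452/16 = 90.7500
Now evaluate at x=12, y=18:
z = k × 12 / 18 = (1452 × 12) / (16 × 18) = 17424/288
= 60.5000

60.5000


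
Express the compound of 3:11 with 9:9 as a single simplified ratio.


Compound ratio = (3×9) : (11×9)
= 27:99
GCD = 9
= 3:11

3:11


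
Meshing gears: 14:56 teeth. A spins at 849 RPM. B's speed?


Gear ratio = 14:56 = 1:4
RPM_B = RPM_A × (teeth_A / teeth_B)
= 849 × (14/56)
= 212.3 RPM

212.3 RPM


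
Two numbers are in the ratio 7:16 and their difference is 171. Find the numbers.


Let A = 7k, B = 16k.
16k - 7k = 171
9k = 171 → k = 171/9 = 19
A = 7×19 = 133, B = 16×19 = 304
= A = 133, B = 304

A = 133, B = 304


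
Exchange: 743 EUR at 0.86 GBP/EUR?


Amount × rate = 743 × 0.86
= 638.98 GBP

638.98 GBP


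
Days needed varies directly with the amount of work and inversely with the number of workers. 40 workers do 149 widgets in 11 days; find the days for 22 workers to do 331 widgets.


Days ∝ work / workers, so d₂ = d₁ × (m₁/m₂) × (w₂/w₁)
Workers factor (inverse): 40/22 ≈ 1.8182
Work factor (direct): 331/149 ≈ 2.2215
d₂ = 11 × 40/22 × 331/149 = (11 × 40 × 331) / (22 × 149) = 145640/3278
≈ 44.43 days

44.43 days


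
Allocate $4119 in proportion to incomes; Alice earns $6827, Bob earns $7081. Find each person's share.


Total income = 6827 + 7081 = $13908
Alice: $4119 × 6827/13908 = $2021.89
Bob: $4119 × 7081/13908 = $2097.11
= Alice: $2021.89, Bob: $2097.11

Alice: $2021.89, Bob: $2097.11


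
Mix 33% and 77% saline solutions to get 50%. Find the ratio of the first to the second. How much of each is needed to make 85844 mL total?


Let x parts of 33% mix with y parts of 77%.
33x + 77y = 50(x + y)
33x + 77y = 50x + 50y
x(33 - 50) = y(50 - 77)
x/y = (77 - 50)/(50 - 33) = 27/17
Simplify: 27:17
Total parts = 44; one part = 85844/44 = 1951.00 mL
33% solution: 27×1951.00 = 52677.00 mL
77% solution: 17×1951.00 = 33167.00 mL
= ratio 27:17; 52677.00 mL and 33167.00 mL

ratio 27:17; 52677.00 mL and 33167.00 mL


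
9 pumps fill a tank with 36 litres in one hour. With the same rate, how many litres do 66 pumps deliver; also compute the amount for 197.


Direct proportion: y/x = constant
k = 36/9 = 4.0000
y at x=66: k × 66 = 36 × 66 / 9 = 2376/9 = 264.00
y at x=197: k × 197 = 36 × 197 / 9 = 7092/9 = 788.00
= 264.00 and 788.00

264.00 and 788.00


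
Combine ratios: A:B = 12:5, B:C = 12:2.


Match B: multiply A:B by 12 → 144:60
Multiply B:C by 5 → 60:10
Combined: 144:60:10
GCD = 2
= 72:30:5

72:30:5


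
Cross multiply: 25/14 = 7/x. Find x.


Cross multiply: 25 × x = 14 × 7
25x = 98
x = 98 / 25
= 3.92

3.92


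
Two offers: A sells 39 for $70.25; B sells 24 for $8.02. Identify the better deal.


Deal A: $70.25/39 = $1.8013/unit
Deal B: $8.02/24 = $0.3342/unit
B is cheaper per unit
= Deal B

Deal B


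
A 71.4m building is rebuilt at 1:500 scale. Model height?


Model size = real / scale
= 71.4 / 500
= 0.1428 m

0.1428 m


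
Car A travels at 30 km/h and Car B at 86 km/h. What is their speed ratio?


Ratio = 30:86
GCD = 2
Simplified = 15:43
Time ratio (same distance) = 43:15
Speed ratio = 15:43

15:43


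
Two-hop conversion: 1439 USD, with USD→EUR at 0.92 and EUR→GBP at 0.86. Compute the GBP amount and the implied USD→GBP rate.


Step 1: 1439 USD × 0.92 = 1323.88 EUR
Step 2: 1323.88 EUR × 0.86 = 1138.54 GBP
Implied rate USD→GBP = 0.92 × 0.86 = 0.7912
= 1138.54 GBP; implied rate 0.7912 GBP/USD

1138.54 GBP; implied rate 0.7912 GBP/USD


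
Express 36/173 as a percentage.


Percentage = (part / whole) × 100
= (36 / 173) × 100
≈ 20.81%

20.81%


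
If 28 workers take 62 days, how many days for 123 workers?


Inverse proportion: x × y = constant
k = 28 × 62 = 1736
y₂ = k / 123 = 1736 / 123
= 14.11

14.11


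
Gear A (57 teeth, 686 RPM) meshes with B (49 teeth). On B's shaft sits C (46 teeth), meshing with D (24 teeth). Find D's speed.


Stage 1: RPM_B = RPM_A × t_A/t_B = 686 × 57/49 = 39102/49 = 798.00
B and C share a shaft → RPM_C = RPM_B
Stage 2: RPM_D = RPM_C × t_C/t_D = RPM_A × (t_A×t_C)/(t_B×t_D)
Overall ratio = (57×46)/(49×24) = 2622/1176
RPM_D = 686 × 2622/1176 = 1798692/1176
= 1529.50 RPM

1529.50 RPM


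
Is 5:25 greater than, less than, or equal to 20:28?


5/25 = 0.2000
20/28 = 0.7143
0.2000 < 0.7143, so 5:25 is less
= less than

less than


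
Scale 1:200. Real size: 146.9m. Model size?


Model size = real / scale
= 146.9 / 200
= 0.7345 m

0.7345 m


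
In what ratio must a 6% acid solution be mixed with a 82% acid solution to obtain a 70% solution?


Let x parts of 6% mix with y parts of 82%.
6x + 82y = 70(x + y)
6x + 82y = 70x + 70y
x(6 - 70) = y(70 - 82)
x/y = (82 - 70)/(70 - 6) = 12/64
Simplify: 3:16
= 3:16

3:16


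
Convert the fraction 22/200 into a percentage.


Percentage = (part / whole) × 100
= (22 / 200) × 100
= 11.00%

11.00%


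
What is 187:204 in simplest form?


GCD(187, 204) = 17
187/17 : 204/17
= 11:12

11:12


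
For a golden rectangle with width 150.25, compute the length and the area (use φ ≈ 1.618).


φ = (1 + √5) / 2 ≈ 1.618
Length = width × φ = 150.25 × 1.618 = 243.1045
≈ 243.10
Area = width × length = 150.25 × 243.1045 = 36526.451125 ≈ 36526.45
= Length: 243.10, Area: 36526.45

Length: 243.10, Area: 36526.45


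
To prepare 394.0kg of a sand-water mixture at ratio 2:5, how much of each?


Total parts = 2 + 5 = 7
sand: 394.0 × 2/7 = 112.6kg
water: 394.0 × 5/7 = 281.4kg
= 112.6kg and 281.4kg

112.6kg and 281.4kg


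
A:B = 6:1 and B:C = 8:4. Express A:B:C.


Match B: multiply A:B by 8 → 48:8
Multiply B:C by 1 → 8:4
Combined: 48:8:4
GCD = 4
= 12:2:1

12:2:1


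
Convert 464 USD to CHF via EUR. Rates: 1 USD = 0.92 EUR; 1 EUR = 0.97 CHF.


Step 1: 464 USD × 0.92 = 426.88 EUR
Step 2: 426.88 EUR × 0.97 = 414.07 CHF
Implied rate USD→CHF = 0.92 × 0.97 = 0.8924
= 414.07 CHF

414.07 CHF


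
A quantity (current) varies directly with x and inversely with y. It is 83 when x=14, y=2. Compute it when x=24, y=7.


z = k·x/y
Solve for k using the known point: k = z·y/x = 83×2/14 = 166/14 ≈ 11.8571
Now evaluate at x=24, y=7:
z = k × 24 / 7 = (166 × 24) / (14 × 7) = 3984/98
≈ 40.6531

40.6531


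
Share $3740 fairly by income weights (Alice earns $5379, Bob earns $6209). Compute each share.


Total income = 5379 + 6209 = $11588
Alice: $3740 × 5379/11588 = $1736.06
Bob: $3740 × 6209/11588 = $2003.94
= Alice: $1736.06, Bob: $2003.94

Alice: $1736.06, Bob: $2003.94


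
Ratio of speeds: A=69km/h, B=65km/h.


Ratio = 69:65
GCD = 1
Simplified = 69:65
Time ratio (same distance) = 65:69
Speed ratio = 69:65

69:65


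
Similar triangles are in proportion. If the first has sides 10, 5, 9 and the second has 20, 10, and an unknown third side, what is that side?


Scale factor = 20/10 = 2
Missing side = 9 × 2
= 18.0

18.0


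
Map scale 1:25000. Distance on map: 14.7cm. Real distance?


Real distance = map distance × scale
= 14.7cm × 25000
= 367500 cm = 3675.0 m
= 3.675 km

3.675 km


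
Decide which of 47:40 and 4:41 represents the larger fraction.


47/40 = 1.1750
4/41 = 0.0976
1.1750 > 0.0976, so 47:40 is greater
= 47:40

47:40


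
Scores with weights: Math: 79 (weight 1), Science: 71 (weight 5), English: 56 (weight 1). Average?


Numerator = 79×1 + 71×5 + 56×1
= 79 + 355 + 56
= 490
Total weight = 7
Weighted avg = 490/7
= 70.00

70.00


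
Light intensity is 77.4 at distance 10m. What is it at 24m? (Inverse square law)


I₁d₁² = I₂d₂²
I₂ = I₁ × (d₁/d₂)²
= 77.4 × (10/24)²
= 77.4 × 100/576
= 7740/576
= 13.4375

13.4375


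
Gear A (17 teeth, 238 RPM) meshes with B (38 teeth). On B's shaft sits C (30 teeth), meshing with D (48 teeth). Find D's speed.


Stage 1: RPM_B = RPM_A × t_A/t_B = 238 × 17/38 = 4046/38 ≈ 106.47
B and C share a shaft → RPM_C = RPM_B
Stage 2: RPM_D = RPM_C × t_C/t_D = RPM_A × (t_A×t_C)/(t_B×t_D)
Overall ratio = (17×30)/(38×48) = 510/1824
RPM_D = 238 × 510/1824 = 121380/1824
≈ 66.55 RPM

66.55 RPM


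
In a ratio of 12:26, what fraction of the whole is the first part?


Total parts = 12 + 26 = 38
First part: 12/38 = 6/19
= 6/19

6/19


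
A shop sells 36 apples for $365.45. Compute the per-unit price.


Unit rate = total / quantity
= 365.45 / 36
= $10.15 per unit

$10.15 per unit


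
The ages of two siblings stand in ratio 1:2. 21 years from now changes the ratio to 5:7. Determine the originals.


Let A = 1k, B = 2k.
(1k + 21) / (2k + 21) = 5/7
Cross-multiply: 7(1k + 21) = 5(2k + 21)
7k + 147 = 10k + 105
7k - 10k = 105 - 147
-3k = -42
k = -42/-3 = 14
A = 1×14 = 14, B = 2×14 = 28
= A = 14, B = 28

A = 14, B = 28


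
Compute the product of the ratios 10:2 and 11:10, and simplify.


Compound ratio = (10×11) : (2×10)
= 110:20
GCD = 10
= 11:2

11:2


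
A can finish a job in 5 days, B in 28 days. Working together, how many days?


Rate of A = 1/5 per day
Rate of B = 1/28 per day
Combined rate = 1/5 + 1/28 = 33/140 ≈ 0.2357 per day
Days = 1 / combined rate = 140/33
≈ 4.24 days

4.24 days


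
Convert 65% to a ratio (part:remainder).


65% means 65 parts out of 100; remainder = 35
Part : remainder = 65:35
GCD = 5
= 13:7

13:7


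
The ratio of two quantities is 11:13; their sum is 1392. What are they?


Let A = 11k, B = 13k.
11k + 13k = 1392
24k = 1392 → k = 1392/24 = 58
A = 11×58 = 638, B = 13×58 = 754
= A = 638, B = 754

A = 638, B = 754


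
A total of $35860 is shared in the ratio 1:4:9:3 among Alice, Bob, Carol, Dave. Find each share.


Total parts = 1 + 4 + 9 + 3 = 17
Alice: 35860 × 1/17 = 2109.41
Bob: 35860 × 4/17 = 8437.65
Carol: 35860 × 9/17 = 18984.71
Dave: 35860 × 3/17 = 6328.24
= Alice: $2109.41, Bob: $8437.65, Carol: $18984.71, Dave: $6328.24

Alice: $2109.41, Bob: $8437.65, Carol: $18984.71, Dave: $6328.24


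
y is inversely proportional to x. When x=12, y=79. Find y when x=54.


Inverse proportion: x × y = constant
k = 12 × 79 = 948
y₂ = k / 54 = 948 / 54
= 17.56

17.56


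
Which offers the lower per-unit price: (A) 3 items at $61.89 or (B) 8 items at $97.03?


Deal A: $61.89/3 = $20.6300/unit
Deal B: $97.03/8 = $12.1288/unit
B is cheaper per unit
= Deal B

Deal B


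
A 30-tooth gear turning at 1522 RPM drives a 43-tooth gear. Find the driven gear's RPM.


Gear ratio = 30:43 = 30:43
RPM_B = RPM_A × (teeth_A / teeth_B)
= 1522 × (30/43)
= 1061.9 RPM

1061.9 RPM


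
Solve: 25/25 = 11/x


Cross multiply: 25 × x = 25 × 11
25x = 275
x = 275 / 25
= 11.00

11.00


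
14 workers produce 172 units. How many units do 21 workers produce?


Direct proportion: y/x = constant
k = 172/14 ≈ 12.2857
y₂ = k × 21 = 172 × 21 / 14 = 3612/14
= 258.00

258.00
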